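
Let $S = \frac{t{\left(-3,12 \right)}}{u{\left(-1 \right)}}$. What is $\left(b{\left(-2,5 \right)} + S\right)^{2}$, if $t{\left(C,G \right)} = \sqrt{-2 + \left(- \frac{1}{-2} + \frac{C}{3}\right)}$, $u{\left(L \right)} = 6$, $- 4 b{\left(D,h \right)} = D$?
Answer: $\frac{\left(6 + i \sqrt{10}\right)^{2}}{144} \approx 0.18056 + 0.26352 i$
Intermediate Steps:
$b{\left(D,h \right)} = - \frac{D}{4}$
$t{\left(C,G \right)} = \sqrt{- \frac{3}{2} + \frac{C}{3}}$ ($t{\left(C,G \right)} = \sqrt{-2 + \left(\left(-1\right) \left(- \frac{1}{2}\right) + C \frac{1}{3}\right)} = \sqrt{-2 + \left(\frac{1}{2} + \frac{C}{3}\right)} = \sqrt{- \frac{3}{2} + \frac{C}{3}}$)
$S = \frac{i \sqrt{10}}{12}$ ($S = \frac{\frac{1}{6} \sqrt{-54 + 12 \left(-3\right)}}{6} = \frac{\sqrt{-54 - 36}}{6} \cdot \frac{1}{6} = \frac{\sqrt{-90}}{6} \cdot \frac{1}{6} = \frac{3 i \sqrt{10}}{6} \cdot \frac{1}{6} = \frac{i \sqrt{10}}{2} \cdot \frac{1}{6} = \frac{i \sqrt{10}}{12} \approx 0.26352 i$)
$\left(b{\left(-2,5 \right)} + S\right)^{2} = \left(\left(- \frac{1}{4}\right) \left(-2\right) + \frac{i \sqrt{10}}{12}\right)^{2} = \left(\frac{1}{2} + \frac{i \sqrt{10}}{12}\right)^{2}$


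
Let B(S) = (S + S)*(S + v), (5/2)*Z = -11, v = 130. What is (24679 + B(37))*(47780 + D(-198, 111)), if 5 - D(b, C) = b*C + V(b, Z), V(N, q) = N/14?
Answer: 2584336040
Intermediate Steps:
Z = -22/5 (Z = (⅖)*(-11) = -22/5 ≈ -4.4000)
V(N, q) = N/14 (V(N, q) = N*(1/14) = N/14)
B(S) = 2*S*(130 + S) (B(S) = (S + S)*(S + 130) = (2*S)*(130 + S) = 2*S*(130 + S))
D(b, C) = 5 - b/14 - C*b (D(b, C) = 5 - (b*C + b/14) = 5 - (C*b + b/14) = 5 - (b/14 + C*b) = 5 + (-b/14 - C*b) = 5 - b/14 - C*b)
(24679 + B(37))*(47780 + D(-198, 111)) = (24679 + 2*37*(130 + 37))*(47780 + (5 - 1/14*(-198) - 1*111*(-198))) = (24679 + 2*37*167)*(47780 + (5 + 99/7 + 21978)) = (24679 + 12358)*(47780 + 153980/7) = 37037*(488440/7) = 2584336040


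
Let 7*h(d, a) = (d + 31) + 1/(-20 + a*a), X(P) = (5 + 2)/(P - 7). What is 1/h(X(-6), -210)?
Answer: 4011280/17455693 ≈ 0.22980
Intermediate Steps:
X(P) = 7/(-7 + P)
h(d, a) = 31/7 + d/7 + 1/(7*(-20 + a**2)) (h(d, a) = ((d + 31) + 1/(-20 + a*a))/7 = ((31 + d) + 1/(-20 + a**2))/7 = (31 + d + 1/(-20 + a**2))/7 = 31/7 + d/7 + 1/(7*(-20 + a**2)))
1/h(X(-6), -210) = 1/((-619 - 140/(-7 - 6) + 31*(-210)**2 + (7/(-7 - 6))*(-210)**2)/(7*(-20 + (-210)**2))) = 1/((-619 - 140/(-13) + 31*44100 + (7/(-13))*44100)/(7*(-20 + 44100))) = 1/((1/7)*(-619 - 140*(-1)/13 + 1367100 + (7*(-1/13))*44100)/44080) = 1/((1/7)*(1/44080)*(-619 - 20*(-7/13) + 1367100 - 7/13*44100)) = 1/((1/7)*(1/44080)*(-619 + 140/13 + 1367100 - 308700/13)) = 1/((1/7)*(1/44080)*(17455693/13)) = 1/(17455693/4011280) = 4011280/17455693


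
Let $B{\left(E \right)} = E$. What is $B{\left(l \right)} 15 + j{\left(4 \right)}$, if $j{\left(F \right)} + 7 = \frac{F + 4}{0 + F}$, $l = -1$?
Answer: $-20$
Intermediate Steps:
$j{\left(F \right)} = -7 + \frac{4 + F}{F}$ ($j{\left(F \right)} = -7 + \frac{F + 4}{0 + F} = -7 + \frac{4 + F}{F}$)
$B{\left(l \right)} 15 + j{\left(4 \right)} = \left(-1\right) 15 - \left(6 - \frac{4}{4}\right) = -15 + \left(-6 + 4 \cdot \frac{1}{4}\right) = -15 + \left(-6 + 1\right) = -15 - 5 = -20$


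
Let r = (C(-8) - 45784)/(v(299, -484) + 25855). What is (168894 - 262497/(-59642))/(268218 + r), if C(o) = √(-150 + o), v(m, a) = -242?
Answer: 295414910055112229750375/469128586856413560361406 - 86003659630595*I*√158/938257173712827120722812 ≈ 0.62971 - 1.1522e-9*I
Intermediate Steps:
r = -45784/25613 + I*√158/25613 (r = (√(-150 - 8) - 45784)/(-242 + 25855) = (√(-158) - 45784)/25613 = (I*√158 - 45784)*(1/25613) = (-45784 + I*√158)*(1/25613) = -45784/25613 + I*√158/25613 ≈ -1.7875 + 0.00049076*I)
(168894 - 262497/(-59642))/(268218 + r) = (168894 - 262497/(-59642))/(268218 + (-45784/25613 + I*√158/25613)) = (168894 - 262497*(-1/59642))/(6869821850/25613 + I*√158/25613) = (168894 + 262497/59642)/(6869821850/25613 + I*√158/25613) = 10073438445/(59642*(6869821850/25613 + I*√158/25613))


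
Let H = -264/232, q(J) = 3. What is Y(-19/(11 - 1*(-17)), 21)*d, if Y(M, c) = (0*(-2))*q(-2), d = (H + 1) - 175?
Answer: 0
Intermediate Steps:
H = -33/29 (H = -264*1/232 = -33/29 ≈ -1.1379)
d = -5079/29 (d = (-33/29 + 1) - 175 = -4/29 - 175 = -5079/29 ≈ -175.14)
Y(M, c) = 0 (Y(M, c) = (0*(-2))*3 = 0*3 = 0)
Y(-19/(11 - 1*(-17)), 21)*d = 0*(-5079/29) = 0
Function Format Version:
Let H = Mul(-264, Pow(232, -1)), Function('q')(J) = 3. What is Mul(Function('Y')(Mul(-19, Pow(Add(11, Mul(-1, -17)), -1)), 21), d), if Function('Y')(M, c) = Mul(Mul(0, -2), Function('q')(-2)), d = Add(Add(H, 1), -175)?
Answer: 0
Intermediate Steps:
H = Rational(-33, 29) (H = Mul(-264, Rational(1, 232)) = Rational(-33, 29) ≈ -1.1379)
d = Rational(-5079, 29) (d = Add(Add(Rational(-33, 29), 1), -175) = Add(Rational(-4, 29), -175) = Rational(-5079, 29) ≈ -175.14)
Function('Y')(M, c) = 0 (Function('Y')(M, c) = Mul(Mul(0, -2), 3) = Mul(0, 3) = 0)
Mul(Function('Y')(Mul(-19, Pow(Add(11, Mul(-1, -17)), -1)), 21), d) = Mul(0, Rational(-5079, 29)) = 0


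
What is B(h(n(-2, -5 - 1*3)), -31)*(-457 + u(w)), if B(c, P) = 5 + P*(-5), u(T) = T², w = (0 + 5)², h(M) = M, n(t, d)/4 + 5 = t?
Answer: 26880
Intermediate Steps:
n(t, d) = -20 + 4*t
w = 25 (w = 5² = 25)
B(c, P) = 5 - 5*P
B(h(n(-2, -5 - 1*3)), -31)*(-457 + u(w)) = (5 - 5*(-31))*(-457 + 25²) = (5 + 155)*(-457 + 625) = 160*168 = 26880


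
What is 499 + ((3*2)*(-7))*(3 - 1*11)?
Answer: 835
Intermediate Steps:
499 + ((3*2)*(-7))*(3 - 1*11) = 499 + (6*(-7))*(3 - 11) = 499 - 42*(-8) = 499 + 336 = 835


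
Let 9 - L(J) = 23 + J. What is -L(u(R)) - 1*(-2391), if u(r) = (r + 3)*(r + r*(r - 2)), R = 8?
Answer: 3021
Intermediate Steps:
u(r) = (3 + r)*(r + r*(-2 + r))
L(J) = -14 - J (L(J) = 9 - (23 + J) = 9 + (-23 - J) = -14 - J)
-L(u(R)) - 1*(-2391) = -(-14 - 8*(-3 + 8² + 2*8)) - 1*(-2391) = -(-14 - 8*(-3 + 64 + 16)) + 2391 = -(-14 - 8*77) + 2391 = -(-14 - 1*616) + 2391 = -(-14 - 616) + 2391 = -1*(-630) + 2391 = 630 + 2391 = 3021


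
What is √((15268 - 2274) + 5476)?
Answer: √18470 ≈ 135.90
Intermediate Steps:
√((15268 - 2274) + 5476) = √(12994 + 5476) = √18470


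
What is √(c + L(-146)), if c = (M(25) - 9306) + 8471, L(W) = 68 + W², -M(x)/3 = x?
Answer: √20474 ≈ 143.09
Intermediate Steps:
M(x) = -3*x
c = -910 (c = (-3*25 - 9306) + 8471 = (-75 - 9306) + 8471 = -9381 + 8471 = -910)
√(c + L(-146)) = √(-910 + (68 + (-146)²)) = √(-910 + (68 + 21316)) = √(-910 + 21384) = √20474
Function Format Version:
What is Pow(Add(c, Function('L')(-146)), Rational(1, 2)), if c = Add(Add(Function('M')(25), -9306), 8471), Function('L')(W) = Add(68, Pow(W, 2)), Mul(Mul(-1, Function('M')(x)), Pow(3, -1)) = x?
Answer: Pow(20474, Rational(1, 2)) ≈ 143.09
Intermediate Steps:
Function('M')(x) = Mul(-3, x)
c = -910 (c = Add(Add(Mul(-3, 25), -9306), 8471) = Add(Add(-75, -9306), 8471) = Add(-9381, 8471) = -910)
Pow(Add(c, Function('L')(-146)), Rational(1, 2)) = Pow(Add(-910, Add(68, Pow(-146, 2))), Rational(1, 2)) = Pow(Add(-910, Add(68, 21316)), Rational(1, 2)) = Pow(Add(-910, 21384), Rational(1, 2)) = Pow(20474, Rational(1, 2))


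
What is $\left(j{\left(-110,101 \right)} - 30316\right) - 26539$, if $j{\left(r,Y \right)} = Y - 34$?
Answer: $-56788$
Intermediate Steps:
$j{\left(r,Y \right)} = -34 + Y$
$\left(j{\left(-110,101 \right)} - 30316\right) - 26539 = \left(\left(-34 + 101\right) - 30316\right) - 26539 = \left(67 - 30316\right) - 26539 = -30249 - 26539 = -56788$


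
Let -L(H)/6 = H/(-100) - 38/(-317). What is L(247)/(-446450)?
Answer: -223497/7076232500 ≈ -3.1584e-5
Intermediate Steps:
L(H) = -228/317 + 3*H/50 (L(H) = -6*(H/(-100) - 38/(-317)) = -6*(H*(-1/100) - 38*(-1/317)) = -6*(-H/100 + 38/317) = -6*(38/317 - H/100) = -228/317 + 3*H/50)
L(247)/(-446450) = (-228/317 + (3/50)*247)/(-446450) = (-228/317 + 741/50)*(-1/446450) = (223497/15850)*(-1/446450) = -223497/7076232500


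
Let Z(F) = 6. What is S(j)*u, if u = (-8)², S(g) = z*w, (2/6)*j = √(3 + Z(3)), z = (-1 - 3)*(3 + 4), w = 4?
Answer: -7168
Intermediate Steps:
z = -28 (z = -4*7 = -28)
j = 9 (j = 3*√(3 + 6) = 3*√9 = 3*3 = 9)
S(g) = -112 (S(g) = -28*4 = -112)
u = 64
S(j)*u = -112*64 = -7168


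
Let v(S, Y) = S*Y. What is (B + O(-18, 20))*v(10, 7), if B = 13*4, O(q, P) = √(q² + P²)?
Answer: 3640 + 140*√181 ≈ 5523.5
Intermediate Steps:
O(q, P) = √(P² + q²)
B = 52
(B + O(-18, 20))*v(10, 7) = (52 + √(20² + (-18)²))*(10*7) = (52 + √(400 + 324))*70 = (52 + √724)*70 = (52 + 2*√181)*70 = 3640 + 140*√181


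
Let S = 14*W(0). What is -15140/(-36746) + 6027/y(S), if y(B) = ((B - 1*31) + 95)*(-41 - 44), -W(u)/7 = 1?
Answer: 132611371/53097970 ≈ 2.4975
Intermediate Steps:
W(u) = -7 (W(u) = -7*1 = -7)
S = -98 (S = 14*(-7) = -98)
y(B) = -5440 - 85*B (y(B) = ((B - 31) + 95)*(-85) = ((-31 + B) + 95)*(-85) = (64 + B)*(-85) = -5440 - 85*B)
-15140/(-36746) + 6027/y(S) = -15140/(-36746) + 6027/(-5440 - 85*(-98)) = -15140*(-1/36746) + 6027/(-5440 + 8330) = 7570/18373 + 6027/2890 = 132611371/53097970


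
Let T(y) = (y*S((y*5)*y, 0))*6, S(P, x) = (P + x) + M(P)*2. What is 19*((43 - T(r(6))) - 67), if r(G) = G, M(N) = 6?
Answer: -131784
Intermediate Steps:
S(P, x) = 12 + P + x (S(P, x) = (P + x) + 6*2 = (P + x) + 12 = 12 + P + x)
T(y) = 6*y*(12 + 5*y²) (T(y) = (y*(12 + (y*5)*y + 0))*6 = (y*(12 + (5*y)*y + 0))*6 = (y*(12 + 5*y² + 0))*6 = (y*(12 + 5*y²))*6 = 6*y*(12 + 5*y²))
19*((43 - T(r(6))) - 67) = 19*((43 - (30*6³ + 72*6)) - 67) = 19*((43 - (30*216 + 432)) - 67) = 19*((43 - (6480 + 432)) - 67) = 19*((43 - 1*6912) - 67) = 19*((43 - 6912) - 67) = 19*(-6869 - 67) = 19*(-6936) = -131784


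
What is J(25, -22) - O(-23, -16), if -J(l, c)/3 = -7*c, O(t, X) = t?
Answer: -439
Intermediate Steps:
J(l, c) = 21*c (J(l, c) = -(-21)*c = 21*c)
J(25, -22) - O(-23, -16) = 21*(-22) - 1*(-23) = -462 + 23 = -439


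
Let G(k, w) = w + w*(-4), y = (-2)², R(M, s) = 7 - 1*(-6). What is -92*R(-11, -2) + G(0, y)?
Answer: -1208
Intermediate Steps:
R(M, s) = 13 (R(M, s) = 7 + 6 = 13)
y = 4
G(k, w) = -3*w (G(k, w) = w - 4*w = -3*w)
-92*R(-11, -2) + G(0, y) = -92*13 - 3*4 = -1196 - 12 = -1208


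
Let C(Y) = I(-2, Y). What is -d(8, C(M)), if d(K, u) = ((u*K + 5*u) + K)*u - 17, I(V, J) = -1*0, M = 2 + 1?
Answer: 17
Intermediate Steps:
M = 3
I(V, J) = 0
C(Y) = 0
d(K, u) = -17 + u*(K + 5*u + K*u) (d(K, u) = ((K*u + 5*u) + K)*u - 17 = ((5*u + K*u) + K)*u - 17 = (K + 5*u + K*u)*u - 17 = u*(K + 5*u + K*u) - 17 = -17 + u*(K + 5*u + K*u))
-d(8, C(M)) = -(-17 + 5*0**2 + 8*0 + 8*0**2) = -(-17 + 5*0 + 0 + 8*0) = -(-17 + 0 + 0 + 0) = -1*(-17) = 17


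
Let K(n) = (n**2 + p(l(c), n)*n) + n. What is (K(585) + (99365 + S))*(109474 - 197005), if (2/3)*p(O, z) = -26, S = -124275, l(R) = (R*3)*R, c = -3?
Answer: -25829085135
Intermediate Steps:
l(R) = 3*R**2 (l(R) = (3*R)*R = 3*R**2)
p(O, z) = -39 (p(O, z) = (3/2)*(-26) = -39)
K(n) = n**2 - 38*n (K(n) = (n**2 - 39*n) + n = n**2 - 38*n)
(K(585) + (99365 + S))*(109474 - 197005) = (585*(-38 + 585) + (99365 - 124275))*(109474 - 197005) = (585*547 - 24910)*(-87531) = (319995 - 24910)*(-87531) = 295085*(-87531) = -25829085135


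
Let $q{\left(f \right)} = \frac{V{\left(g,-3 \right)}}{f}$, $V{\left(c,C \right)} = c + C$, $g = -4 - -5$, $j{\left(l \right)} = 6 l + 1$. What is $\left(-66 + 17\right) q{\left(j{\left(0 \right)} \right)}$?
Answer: $98$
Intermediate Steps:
$j{\left(l \right)} = 1 + 6 l$
$g = 1$ ($g = -4 + 5 = 1$)
$V{\left(c,C \right)} = C + c$
$q{\left(f \right)} = - \frac{2}{f}$ ($q{\left(f \right)} = \frac{-3 + 1}{f} = - \frac{2}{f}$)
$\left(-66 + 17\right) q{\left(j{\left(0 \right)} \right)} = \left(-66 + 17\right) \left(- \frac{2}{1 + 6 \cdot 0}\right) = - 49 \left(- \frac{2}{1 + 0}\right) = - 49 \left(- \frac{2}{1}\right) = - 49 \left(\left(-2\right) 1\right) = \left(-49\right) \left(-2\right) = 98$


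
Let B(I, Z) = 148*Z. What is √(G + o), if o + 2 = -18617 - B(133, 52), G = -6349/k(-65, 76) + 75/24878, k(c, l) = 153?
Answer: I*√42428620680667382/1268778 ≈ 162.35*I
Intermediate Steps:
G = -157938947/3806334 (G = -6349/153 + 75/24878 = -157938947/3806334 ≈ -41.494)
o = -26315 (o = -2 + (-18617 - 148*52) = -2 + (-18617 - 1*7696) = -2 + (-18617 - 7696) = -2 - 26313 = -26315)
√(G + o) = √(-157938947/3806334 - 26315) = √(-100321618157/3806334) = I*√42428620680667382/1268778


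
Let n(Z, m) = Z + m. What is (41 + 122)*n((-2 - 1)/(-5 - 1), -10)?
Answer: -3097/2 ≈ -1548.5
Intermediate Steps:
(41 + 122)*n((-2 - 1)/(-5 - 1), -10) = (41 + 122)*((-2 - 1)/(-5 - 1) - 10) = 163*(-3/(-6) - 10) = 163*(-3*(-⅙) - 10) = 163*(½ - 10) = 163*(-19/2) = -3097/2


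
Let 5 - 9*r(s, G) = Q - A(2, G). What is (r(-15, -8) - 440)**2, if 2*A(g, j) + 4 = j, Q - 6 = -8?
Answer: 15673681/81 ≈ 1.9350e+5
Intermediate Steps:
Q = -2 (Q = 6 - 8 = -2)
A(g, j) = -2 + j/2
r(s, G) = 5/9 + G/18 (r(s, G) = 5/9 - (-2 - (-2 + G/2))/9 = 5/9 - (-2 + (2 - G/2))/9 = 5/9 - (-1)*G/18 = 5/9 + G/18)
(r(-15, -8) - 440)**2 = ((5/9 + (1/18)*(-8)) - 440)**2 = ((5/9 - 4/9) - 440)**2 = (1/9 - 440)**2 = (-3959/9)**2 = 15673681/81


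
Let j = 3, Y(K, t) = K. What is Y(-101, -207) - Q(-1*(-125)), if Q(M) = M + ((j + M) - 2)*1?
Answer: -352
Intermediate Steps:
Q(M) = 1 + 2*M (Q(M) = M + ((3 + M) - 2)*1 = M + (1 + M)*1 = M + (1 + M) = 1 + 2*M)
Y(-101, -207) - Q(-1*(-125)) = -101 - (1 + 2*(-1*(-125))) = -101 - (1 + 2*125) = -101 - (1 + 250) = -101 - 1*251 = -101 - 251 = -352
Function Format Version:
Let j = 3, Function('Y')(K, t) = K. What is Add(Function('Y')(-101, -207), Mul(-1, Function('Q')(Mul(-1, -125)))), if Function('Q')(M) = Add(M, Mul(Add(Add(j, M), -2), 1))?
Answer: -352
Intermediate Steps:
Function('Q')(M) = Add(1, Mul(2, M)) (Function('Q')(M) = Add(M, Mul(Add(Add(3, M), -2), 1)) = Add(M, Mul(Add(1, M), 1)) = Add(M, Add(1, M)) = Add(1, Mul(2, M)))
Add(Function('Y')(-101, -207), Mul(-1, Function('Q')(Mul(-1, -125)))) = Add(-101, Mul(-1, Add(1, Mul(2, Mul(-1, -125))))) = Add(-101, Mul(-1, Add(1, Mul(2, 125)))) = Add(-101, Mul(-1, Add(1, 250))) = Add(-101, Mul(-1, 251)) = Add(-101, -251) = -352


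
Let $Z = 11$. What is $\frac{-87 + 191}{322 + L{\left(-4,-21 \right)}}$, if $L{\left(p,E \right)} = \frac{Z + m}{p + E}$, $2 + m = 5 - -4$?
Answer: $\frac{325}{1004} \approx 0.32371$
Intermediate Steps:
$m = 7$ ($m = -2 + \left(5 - -4\right) = -2 + \left(5 + 4\right) = -2 + 9 = 7$)
$L{\left(p,E \right)} = \frac{18}{E + p}$ ($L{\left(p,E \right)} = \frac{11 + 7}{p + E} = \frac{18}{E + p}$)
$\frac{-87 + 191}{322 + L{\left(-4,-21 \right)}} = \frac{-87 + 191}{322 + \frac{18}{-21 - 4}} = \frac{104}{322 + \frac{18}{-25}} = \frac{104}{322 + 18 \left(- \frac{1}{25}\right)} = \frac{104}{322 - \frac{18}{25}} = \frac{104}{\frac{8032}{25}} = 104 \cdot \frac{25}{8032} = \frac{325}{1004}$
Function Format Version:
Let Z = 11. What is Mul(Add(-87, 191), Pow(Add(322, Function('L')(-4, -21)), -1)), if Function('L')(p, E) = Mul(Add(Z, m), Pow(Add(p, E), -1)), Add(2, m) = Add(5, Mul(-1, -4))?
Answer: Rational(325, 1004) ≈ 0.32371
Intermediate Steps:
m = 7 (m = Add(-2, Add(5, Mul(-1, -4))) = Add(-2, Add(5, 4)) = Add(-2, 9) = 7)
Function('L')(p, E) = Mul(18, Pow(Add(E, p), -1)) (Function('L')(p, E) = Mul(Add(11, 7), Pow(Add(p, E), -1)) = Mul(18, Pow(Add(E, p), -1)))
Mul(Add(-87, 191), Pow(Add(322, Function('L')(-4, -21)), -1)) = Mul(Add(-87, 191), Pow(Add(322, Mul(18, Pow(Add(-21, -4), -1))), -1)) = Mul(104, Pow(Add(322, Mul(18, Pow(-25, -1))), -1)) = Mul(104, Pow(Add(322, Mul(18, Rational(-1, 25))), -1)) = Mul(104, Pow(Add(322, Rational(-18, 25)), -1)) = Mul(104, Pow(Rational(8032, 25), -1)) = Mul(104, Rational(25, 8032)) = Rational(325, 1004)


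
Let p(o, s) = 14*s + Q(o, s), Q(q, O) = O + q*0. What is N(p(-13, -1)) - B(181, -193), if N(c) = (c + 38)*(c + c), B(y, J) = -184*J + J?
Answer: -36009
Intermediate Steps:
Q(q, O) = O (Q(q, O) = O + 0 = O)
B(y, J) = -183*J
p(o, s) = 15*s (p(o, s) = 14*s + s = 15*s)
N(c) = 2*c*(38 + c) (N(c) = (38 + c)*(2*c) = 2*c*(38 + c))
N(p(-13, -1)) - B(181, -193) = 2*(15*(-1))*(38 + 15*(-1)) - (-183)*(-193) = 2*(-15)*(38 - 15) - 1*35319 = 2*(-15)*23 - 35319 = -690 - 35319 = -36009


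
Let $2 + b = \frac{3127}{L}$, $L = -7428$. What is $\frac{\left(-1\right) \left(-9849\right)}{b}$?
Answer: $- \frac{1493028}{367} \approx -4068.2$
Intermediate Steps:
$b = - \frac{17983}{7428}$ ($b = -2 + \frac{3127}{-7428} = -2 + 3127 \left(- \frac{1}{7428}\right) = -2 - \frac{3127}{7428} = - \frac{17983}{7428} \approx -2.421$)
$\frac{\left(-1\right) \left(-9849\right)}{b} = \frac{\left(-1\right) \left(-9849\right)}{- \frac{17983}{7428}} = 9849 \left(- \frac{7428}{17983}\right) = - \frac{1493028}{367}$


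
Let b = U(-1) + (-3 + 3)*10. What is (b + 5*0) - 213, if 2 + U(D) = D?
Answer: -216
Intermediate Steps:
U(D) = -2 + D
b = -3 (b = (-2 - 1) + (-3 + 3)*10 = -3 + 0*10 = -3 + 0 = -3)
(b + 5*0) - 213 = (-3 + 5*0) - 213 = (-3 + 0) - 213 = -3 - 213 = -216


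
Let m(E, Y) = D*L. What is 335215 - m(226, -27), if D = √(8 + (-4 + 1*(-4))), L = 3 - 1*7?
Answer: 335215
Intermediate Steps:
L = -4 (L = 3 - 7 = -4)
D = 0 (D = √(8 + (-4 - 4)) = √(8 - 8) = √0 = 0)
m(E, Y) = 0 (m(E, Y) = 0*(-4) = 0)
335215 - m(226, -27) = 335215 - 1*0 = 335215 + 0 = 335215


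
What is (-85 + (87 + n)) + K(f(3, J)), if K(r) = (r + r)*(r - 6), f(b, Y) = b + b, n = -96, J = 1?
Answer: -94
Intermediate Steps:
f(b, Y) = 2*b
K(r) = 2*r*(-6 + r) (K(r) = (2*r)*(-6 + r) = 2*r*(-6 + r))
(-85 + (87 + n)) + K(f(3, J)) = (-85 + (87 - 96)) + 2*(2*3)*(-6 + 2*3) = (-85 - 9) + 2*6*(-6 + 6) = -94 + 2*6*0 = -94 + 0 = -94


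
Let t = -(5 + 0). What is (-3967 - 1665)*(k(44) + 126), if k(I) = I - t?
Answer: -985600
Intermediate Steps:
t = -5 (t = -1*5 = -5)
k(I) = 5 + I (k(I) = I - 1*(-5) = I + 5 = 5 + I)
(-3967 - 1665)*(k(44) + 126) = (-3967 - 1665)*((5 + 44) + 126) = -5632*(49 + 126) = -5632*175 = -985600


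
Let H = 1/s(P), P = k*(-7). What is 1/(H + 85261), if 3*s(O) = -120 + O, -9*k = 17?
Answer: 961/81935794 ≈ 1.1729e-5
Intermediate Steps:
k = -17/9 (k = -⅑*17 = -17/9 ≈ -1.8889)
P = 119/9 (P = -17/9*(-7) = 119/9 ≈ 13.222)
s(O) = -40 + O/3 (s(O) = (-120 + O)/3 = -40 + O/3)
H = -27/961 (H = 1/(-40 + (⅓)*(119/9)) = 1/(-40 + 119/27) = 1/(-961/27) = -27/961 ≈ -0.028096)
1/(H + 85261) = 1/(-27/961 + 85261) = 1/(81935794/961) = 961/81935794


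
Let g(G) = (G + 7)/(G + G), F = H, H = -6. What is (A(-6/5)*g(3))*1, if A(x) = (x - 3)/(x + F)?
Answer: 35/36 ≈ 0.97222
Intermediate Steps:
F = -6
A(x) = (-3 + x)/(-6 + x) (A(x) = (x - 3)/(x - 6) = (-3 + x)/(-6 + x))
g(G) = (7 + G)/(2*G) (g(G) = (7 + G)/((2*G)) = (7 + G)*(1/(2*G)) = (7 + G)/(2*G))
(A(-6/5)*g(3))*1 = (((-3 - 6/5)/(-6 - 6/5))*((½)*(7 + 3)/3))*1 = (((-3 - 6*⅕)/(-6 - 6*⅕))*((½)*(⅓)*10))*1 = (((-3 - 6/5)/(-6 - 6/5))*(5/3))*1 = ((-21/5/(-36/5))*(5/3))*1 = (-5/36*(-21/5)*(5/3))*1 = ((7/12)*(5/3))*1 = (35/36)*1 = 35/36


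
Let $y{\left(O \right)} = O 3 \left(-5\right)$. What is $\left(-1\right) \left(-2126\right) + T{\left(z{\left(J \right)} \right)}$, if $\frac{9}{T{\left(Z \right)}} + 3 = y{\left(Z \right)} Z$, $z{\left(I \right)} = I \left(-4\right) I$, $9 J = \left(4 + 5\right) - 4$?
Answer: $\frac{120229003}{56561} \approx 2125.7$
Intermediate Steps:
$y{\left(O \right)} = - 15 O$ ($y{\left(O \right)} = 3 O \left(-5\right) = - 15 O$)
$J = \frac{5}{9}$ ($J = \frac{\left(4 + 5\right) - 4}{9} = \frac{9 - 4}{9} = \frac{1}{9} \cdot 5 = \frac{5}{9} \approx 0.55556$)
$z{\left(I \right)} = - 4 I^{2}$ ($z{\left(I \right)} = - 4 I I = - 4 I^{2}$)
$T{\left(Z \right)} = \frac{9}{-3 - 15 Z^{2}}$ ($T{\left(Z \right)} = \frac{9}{-3 + - 15 Z Z} = \frac{9}{-3 - 15 Z^{2}}$)
$\left(-1\right) \left(-2126\right) + T{\left(z{\left(J \right)} \right)} = \left(-1\right) \left(-2126\right) + \frac{3}{-1 - 5 \left(- 4 \left(\frac{5}{9}\right)^{2}\right)^{2}} = 2126 + \frac{3}{-1 - 5 \left(\left(-4\right) \frac{25}{81}\right)^{2}} = 2126 + \frac{3}{-1 - 5 \left(- \frac{100}{81}\right)^{2}} = 2126 + \frac{3}{-1 - \frac{50000}{6561}} = 2126 + \frac{3}{- \frac{56561}{6561}} = 2126 + 3 \left(- \frac{6561}{56561}\right) = 2126 - \frac{19683}{56561} = \frac{120229003}{56561}$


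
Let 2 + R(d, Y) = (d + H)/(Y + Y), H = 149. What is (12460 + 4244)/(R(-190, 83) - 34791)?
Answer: -2772864/5775679 ≈ -0.48009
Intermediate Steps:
R(d, Y) = -2 + (149 + d)/(2*Y) (R(d, Y) = -2 + (d + 149)/(Y + Y) = -2 + (149 + d)/((2*Y)) = -2 + (149 + d)*(1/(2*Y)) = -2 + (149 + d)/(2*Y))
(12460 + 4244)/(R(-190, 83) - 34791) = (12460 + 4244)/((½)*(149 - 190 - 4*83)/83 - 34791) = 16704/((½)*(1/83)*(149 - 190 - 332) - 34791) = 16704/((½)*(1/83)*(-373) - 34791) = 16704/(-373/166 - 34791) = 16704/(-5775679/166) = 16704*(-166/5775679) = -2772864/5775679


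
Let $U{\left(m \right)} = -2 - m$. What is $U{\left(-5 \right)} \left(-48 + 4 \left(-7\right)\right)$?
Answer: $-228$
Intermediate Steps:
$U{\left(-5 \right)} \left(-48 + 4 \left(-7\right)\right) = \left(-2 - -5\right) \left(-48 + 4 \left(-7\right)\right) = \left(-2 + 5\right) \left(-48 - 28\right) = 3 \left(-76\right) = -228$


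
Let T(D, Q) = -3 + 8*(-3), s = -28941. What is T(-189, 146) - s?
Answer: 28914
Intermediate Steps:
T(D, Q) = -27 (T(D, Q) = -3 - 24 = -27)
T(-189, 146) - s = -27 - 1*(-28941) = -27 + 28941 = 28914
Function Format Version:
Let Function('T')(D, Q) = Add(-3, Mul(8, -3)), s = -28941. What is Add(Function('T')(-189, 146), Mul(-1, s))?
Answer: 28914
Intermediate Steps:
Function('T')(D, Q) = -27 (Function('T')(D, Q) = Add(-3, -24) = -27)
Add(Function('T')(-189, 146), Mul(-1, s)) = Add(-27, Mul(-1, -28941)) = Add(-27, 28941) = 28914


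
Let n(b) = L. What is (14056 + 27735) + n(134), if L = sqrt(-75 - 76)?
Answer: 41791 + I*sqrt(151) ≈ 41791.0 + 12.288*I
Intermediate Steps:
L = I*sqrt(151) (L = sqrt(-151) = I*sqrt(151) ≈ 12.288*I)
n(b) = I*sqrt(151)
(14056 + 27735) + n(134) = (14056 + 27735) + I*sqrt(151) = 41791 + I*sqrt(151)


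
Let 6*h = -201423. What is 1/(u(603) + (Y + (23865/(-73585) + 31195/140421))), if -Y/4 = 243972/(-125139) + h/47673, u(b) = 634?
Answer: 1369853123987844531/882888142876526344366 ≈ 0.0015516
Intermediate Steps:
h = -67141/2 (h = (⅙)*(-201423) = -67141/2 ≈ -33571.)
Y = 21109141274/1988583849 (Y = -4*(243972/(-125139) - 67141/2/47673) = -4*(243972*(-1/125139) - 67141/2*1/47673) = -4*(-81324/41713 - 67141/95346) = -4*(-10554570637/3977167698) = 21109141274/1988583849 ≈ 10.615)
1/(u(603) + (Y + (23865/(-73585) + 31195/140421))) = 1/(634 + (21109141274/1988583849 + (23865/(-73585) + 31195/140421))) = 1/(634 + (21109141274/1988583849 + (23865*(-1/73585) + 31195*(1/140421)))) = 1/(634 + (21109141274/1988583849 + (-4773/14717 + 31195/140421))) = 1/(634 + (21109141274/1988583849 - 211132618/2066575857)) = 1/(634 + 14401262268232911712/1369853123987844531) = 1/(882888142876526344366/1369853123987844531) = 1369853123987844531/882888142876526344366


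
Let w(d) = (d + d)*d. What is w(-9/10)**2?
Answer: 6561/2500 ≈ 2.6244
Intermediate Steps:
w(d) = 2*d**2 (w(d) = (2*d)*d = 2*d**2)
w(-9/10)**2 = (2*(-9/10)**2)**2 = (2*(81/100))**2 = (81/50)**2 = 6561/2500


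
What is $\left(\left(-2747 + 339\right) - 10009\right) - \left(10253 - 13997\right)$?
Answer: $-8673$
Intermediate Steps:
$\left(\left(-2747 + 339\right) - 10009\right) - \left(10253 - 13997\right) = \left(-2408 - 10009\right) - -3744 = -12417 + 3744 = -8673$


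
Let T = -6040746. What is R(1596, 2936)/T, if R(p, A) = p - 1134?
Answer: -77/1006791 ≈ -7.6481e-5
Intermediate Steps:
R(p, A) = -1134 + p
R(1596, 2936)/T = (-1134 + 1596)/(-6040746) = 462*(-1/6040746) = -77/1006791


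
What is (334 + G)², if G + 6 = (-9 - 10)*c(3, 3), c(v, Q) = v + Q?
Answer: 45796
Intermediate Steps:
c(v, Q) = Q + v
G = -120 (G = -6 + (-9 - 10)*(3 + 3) = -6 - 19*6 = -6 - 114 = -120)
(334 + G)² = (334 - 120)² = 214² = 45796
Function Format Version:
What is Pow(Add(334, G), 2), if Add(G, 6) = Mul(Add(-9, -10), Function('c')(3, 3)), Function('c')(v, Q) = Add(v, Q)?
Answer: 45796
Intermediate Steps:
Function('c')(v, Q) = Add(Q, v)
G = -120 (G = Add(-6, Mul(Add(-9, -10), Add(3, 3))) = Add(-6, Mul(-19, 6)) = Add(-6, -114) = -120)
Pow(Add(334, G), 2) = Pow(Add(334, -120), 2) = Pow(214, 2) = 45796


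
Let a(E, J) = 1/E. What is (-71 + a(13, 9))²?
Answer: 850084/169 ≈ 5030.1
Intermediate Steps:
(-71 + a(13, 9))² = (-71 + 1/13)² = (-922/13)² = 850084/169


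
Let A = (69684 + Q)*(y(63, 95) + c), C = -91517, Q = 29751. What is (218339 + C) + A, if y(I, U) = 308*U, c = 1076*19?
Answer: 4942444062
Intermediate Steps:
c = 20444
A = 4942317240 (A = (69684 + 29751)*(308*95 + 20444) = 99435*(29260 + 20444) = 99435*49704 = 4942317240)
(218339 + C) + A = (218339 - 91517) + 4942317240 = 126822 + 4942317240 = 4942444062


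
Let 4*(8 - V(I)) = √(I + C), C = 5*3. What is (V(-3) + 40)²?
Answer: (96 - √3)²/4 ≈ 2221.6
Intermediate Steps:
C = 15
V(I) = 8 - √(15 + I)/4 (V(I) = 8 - √(I + 15)/4 = 8 - √(15 + I)/4)
(V(-3) + 40)² = ((8 - √(15 - 3)/4) + 40)² = ((8 - √3/2) + 40)² = (48 - √3/2)²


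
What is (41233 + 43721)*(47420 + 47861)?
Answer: 8094502074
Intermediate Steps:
(41233 + 43721)*(47420 + 47861) = 84954*95281 = 8094502074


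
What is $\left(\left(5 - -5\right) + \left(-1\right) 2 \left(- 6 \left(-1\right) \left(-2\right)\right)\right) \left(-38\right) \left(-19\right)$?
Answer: $24548$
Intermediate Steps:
$\left(\left(5 - -5\right) + \left(-1\right) 2 \left(- 6 \left(-1\right) \left(-2\right)\right)\right) \left(-38\right) \left(-19\right) = \left(\left(5 + 5\right) - 2 \left(- \left(-6\right) \left(-2\right)\right)\right) \left(-38\right) \left(-19\right) = \left(10 - 2 \left(\left(-1\right) 12\right)\right) \left(-38\right) \left(-19\right) = \left(10 - -24\right) \left(-38\right) \left(-19\right) = \left(10 + 24\right) \left(-38\right) \left(-19\right) = 34 \left(-38\right) \left(-19\right) = \left(-1292\right) \left(-19\right) = 24548$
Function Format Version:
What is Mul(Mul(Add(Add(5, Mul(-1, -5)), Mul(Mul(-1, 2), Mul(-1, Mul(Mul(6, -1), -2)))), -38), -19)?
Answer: 24548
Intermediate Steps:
Mul(Mul(Add(Add(5, Mul(-1, -5)), Mul(Mul(-1, 2), Mul(-1, Mul(Mul(6, -1), -2)))), -38), -19) = Mul(Mul(Add(Add(5, 5), Mul(-2, Mul(-1, Mul(-6, -2)))), -38), -19) = Mul(Mul(Add(10, Mul(-2, Mul(-1, 12))), -38), -19) = Mul(Mul(Add(10, Mul(-2, -12)), -38), -19) = Mul(Mul(Add(10, 24), -38), -19) = Mul(Mul(34, -38), -19) = Mul(-1292, -19) = 24548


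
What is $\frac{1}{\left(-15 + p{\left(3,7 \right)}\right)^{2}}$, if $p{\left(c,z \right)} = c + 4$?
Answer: $\frac{1}{64} \approx 0.015625$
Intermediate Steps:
$p{\left(c,z \right)} = 4 + c$
$\frac{1}{\left(-15 + p{\left(3,7 \right)}\right)^{2}} = \frac{1}{\left(-15 + \left(4 + 3\right)\right)^{2}} = \frac{1}{\left(-15 + 7\right)^{2}} = \frac{1}{\left(-8\right)^{2}} = \frac{1}{64}$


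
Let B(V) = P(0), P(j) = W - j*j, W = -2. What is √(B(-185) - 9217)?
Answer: I*√9219 ≈ 96.016*I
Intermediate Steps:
P(j) = -2 - j² (P(j) = -2 - j*j = -2 - j²)
B(V) = -2 (B(V) = -2 - 1*0² = -2 - 1*0 = -2 + 0 = -2)
√(B(-185) - 9217) = √(-2 - 9217) = √(-9219) = I*√9219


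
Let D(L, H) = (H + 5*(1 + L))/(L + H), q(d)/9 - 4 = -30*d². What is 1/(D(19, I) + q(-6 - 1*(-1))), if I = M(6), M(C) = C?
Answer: -25/167744 ≈ -0.00014904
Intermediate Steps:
q(d) = 36 - 270*d² (q(d) = 36 + 9*(-30*d²) = 36 - 270*d²)
I = 6
D(L, H) = (5 + H + 5*L)/(H + L) (D(L, H) = (H + (5 + 5*L))/(H + L) = (5 + H + 5*L)/(H + L))
1/(D(19, I) + q(-6 - 1*(-1))) = 1/((5 + 6 + 5*19)/(6 + 19) + (36 - 270*(-6 - 1*(-1))²)) = 1/((5 + 6 + 95)/25 + (36 - 270*(-6 + 1)²)) = 1/((1/25)*106 + (36 - 270*(-5)²)) = 1/(106/25 + (36 - 270*25)) = 1/(106/25 + (36 - 6750)) = 1/(106/25 - 6714) = 1/(-167744/25) = -25/167744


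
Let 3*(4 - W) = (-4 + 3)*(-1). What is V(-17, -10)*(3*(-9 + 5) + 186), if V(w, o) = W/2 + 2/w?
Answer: 5075/17 ≈ 298.53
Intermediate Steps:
W = 11/3 (W = 4 - (-4 + 3)*(-1)/3 = 4 - (-1)*(-1)/3 = 4 - ⅓*1 = 4 - ⅓ = 11/3 ≈ 3.6667)
V(w, o) = 11/6 + 2/w (V(w, o) = (11/3)/2 + 2/w = (11/3)*(½) + 2/w = 11/6 + 2/w)
V(-17, -10)*(3*(-9 + 5) + 186) = (11/6 + 2/(-17))*(3*(-9 + 5) + 186) = (11/6 + 2*(-1/17))*(3*(-4) + 186) = (11/6 - 2/17)*(-12 + 186) = (175/102)*174 = 5075/17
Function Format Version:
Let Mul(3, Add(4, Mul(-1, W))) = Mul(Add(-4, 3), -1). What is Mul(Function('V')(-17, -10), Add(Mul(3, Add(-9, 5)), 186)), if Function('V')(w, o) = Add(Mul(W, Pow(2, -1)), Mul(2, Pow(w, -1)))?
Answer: Rational(5075, 17) ≈ 298.53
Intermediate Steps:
W = Rational(11, 3) (W = Add(4, Mul(Rational(-1, 3), Mul(Add(-4, 3), -1))) = Add(4, Mul(Rational(-1, 3), Mul(-1, -1))) = Add(4, Mul(Rational(-1, 3), 1)) = Add(4, Rational(-1, 3)) = Rational(11, 3) ≈ 3.6667)
Function('V')(w, o) = Add(Rational(11, 6), Mul(2, Pow(w, -1))) (Function('V')(w, o) = Add(Mul(Rational(11, 3), Pow(2, -1)), Mul(2, Pow(w, -1))) = Add(Mul(Rational(11, 3), Rational(1, 2)), Mul(2, Pow(w, -1))) = Add(Rational(11, 6), Mul(2, Pow(w, -1))))
Mul(Function('V')(-17, -10), Add(Mul(3, Add(-9, 5)), 186)) = Mul(Add(Rational(11, 6), Mul(2, Pow(-17, -1))), Add(Mul(3, Add(-9, 5)), 186)) = Mul(Add(Rational(11, 6), Mul(2, Rational(-1, 17))), Add(Mul(3, -4), 186)) = Mul(Add(Rational(11, 6), Rational(-2, 17)), Add(-12, 186)) = Mul(Rational(175, 102), 174) = Rational(5075, 17)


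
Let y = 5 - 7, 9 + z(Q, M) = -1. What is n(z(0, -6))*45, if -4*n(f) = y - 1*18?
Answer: 225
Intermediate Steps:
z(Q, M) = -10 (z(Q, M) = -9 - 1 = -10)
y = -2
n(f) = 5 (n(f) = -(-2 - 1*18)/4 = -(-2 - 18)/4 = -¼*(-20) = 5)
n(z(0, -6))*45 = 5*45 = 225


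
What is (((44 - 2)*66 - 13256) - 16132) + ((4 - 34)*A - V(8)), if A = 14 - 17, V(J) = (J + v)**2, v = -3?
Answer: -26551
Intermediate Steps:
V(J) = (-3 + J)**2 (V(J) = (J - 3)**2 = (-3 + J)**2)
A = -3
(((44 - 2)*66 - 13256) - 16132) + ((4 - 34)*A - V(8)) = (((44 - 2)*66 - 13256) - 16132) + ((4 - 34)*(-3) - (-3 + 8)**2) = ((42*66 - 13256) - 16132) + (-30*(-3) - 1*5**2) = ((2772 - 13256) - 16132) + (90 - 1*25) = (-10484 - 16132) + (90 - 25) = -26616 + 65 = -26551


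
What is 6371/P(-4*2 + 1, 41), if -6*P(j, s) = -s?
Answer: 38226/41 ≈ 932.34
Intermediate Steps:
P(j, s) = s/6 (P(j, s) = -(-1)*s/6 = s/6)
6371/P(-4*2 + 1, 41) = 6371/(((⅙)*41)) = 6371/(41/6) = 6371*(6/41) = 38226/41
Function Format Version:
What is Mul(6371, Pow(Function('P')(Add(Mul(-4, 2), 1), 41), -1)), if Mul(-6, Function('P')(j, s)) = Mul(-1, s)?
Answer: Rational(38226, 41) ≈ 932.34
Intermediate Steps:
Function('P')(j, s) = Mul(Rational(1, 6), s) (Function('P')(j, s) = Mul(Rational(-1, 6), Mul(-1, s)) = Mul(Rational(1, 6), s))
Mul(6371, Pow(Function('P')(Add(Mul(-4, 2), 1), 41), -1)) = Mul(6371, Pow(Mul(Rational(1, 6), 41), -1)) = Mul(6371, Pow(Rational(41, 6), -1)) = Mul(6371, Rational(6, 41)) = Rational(38226, 41)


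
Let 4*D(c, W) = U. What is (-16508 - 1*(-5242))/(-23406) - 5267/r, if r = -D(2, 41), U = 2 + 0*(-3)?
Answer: 123285035/11703 ≈ 10534.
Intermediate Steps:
U = 2 (U = 2 + 0 = 2)
D(c, W) = ½ (D(c, W) = (¼)*2 = ½)
r = -½ (r = -1*½ = -½ ≈ -0.50000)
(-16508 - 1*(-5242))/(-23406) - 5267/r = (-16508 - 1*(-5242))/(-23406) - 5267/(-½) = (-16508 + 5242)*(-1/23406) - 5267*(-2) = -11266*(-1/23406) + 10534 = 5633/11703 + 10534 = 123285035/11703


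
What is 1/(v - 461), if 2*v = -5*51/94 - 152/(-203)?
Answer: -38164/17631081 ≈ -0.0021646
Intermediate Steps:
v = -37477/38164 (v = (-5*51/94 - 152/(-203))/2 = (-255*1/94 - 152*(-1/203))/2 = (-255/94 + 152/203)/2 = (1/2)*(-37477/19082) = -37477/38164 ≈ -0.98200)
1/(v - 461) = 1/(-37477/38164 - 461) = 1/(-17631081/38164) = -38164/17631081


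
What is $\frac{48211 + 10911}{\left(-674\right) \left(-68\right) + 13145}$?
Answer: $\frac{59122}{58977} \approx 1.0025$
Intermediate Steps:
$\frac{48211 + 10911}{\left(-674\right) \left(-68\right) + 13145} = \frac{59122}{45832 + 13145} = \frac{59122}{58977}$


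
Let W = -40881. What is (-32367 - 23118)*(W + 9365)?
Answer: 1748665260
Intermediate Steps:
(-32367 - 23118)*(W + 9365) = (-32367 - 23118)*(-40881 + 9365) = -55485*(-31516) = 1748665260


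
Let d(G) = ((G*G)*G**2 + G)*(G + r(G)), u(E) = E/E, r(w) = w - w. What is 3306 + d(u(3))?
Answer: 3308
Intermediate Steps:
r(w) = 0
u(E) = 1
d(G) = G*(G + G**4) (d(G) = ((G*G)*G**2 + G)*(G + 0) = (G**2*G**2 + G)*G = (G**4 + G)*G = (G + G**4)*G = G*(G + G**4))
3306 + d(u(3)) = 3306 + (1**2 + 1**5) = 3306 + (1 + 1) = 3306 + 2 = 3308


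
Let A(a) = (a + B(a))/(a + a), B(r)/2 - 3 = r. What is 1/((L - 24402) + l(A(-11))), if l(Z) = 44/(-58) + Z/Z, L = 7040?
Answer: -29/503491 ≈ -5.7598e-5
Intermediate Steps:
B(r) = 6 + 2*r
A(a) = (6 + 3*a)/(2*a) (A(a) = (a + (6 + 2*a))/(a + a) = (6 + 3*a)/((2*a)) = (6 + 3*a)*(1/(2*a)) = (6 + 3*a)/(2*a))
l(Z) = 7/29 (l(Z) = 44*(-1/58) + 1 = -22/29 + 1 = 7/29)
1/((L - 24402) + l(A(-11))) = 1/((7040 - 24402) + 7/29) = 1/(-17362 + 7/29) = 1/(-503491/29) = -29/503491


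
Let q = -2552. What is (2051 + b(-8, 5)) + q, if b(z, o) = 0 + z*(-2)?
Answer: -485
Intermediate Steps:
b(z, o) = -2*z (b(z, o) = 0 - 2*z = -2*z)
(2051 + b(-8, 5)) + q = (2051 - 2*(-8)) - 2552 = (2051 + 16) - 2552 = 2067 - 2552 = -485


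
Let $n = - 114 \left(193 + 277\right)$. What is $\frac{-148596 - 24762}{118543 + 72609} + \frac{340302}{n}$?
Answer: $- \frac{3097413731}{426746840} \approx -7.2582$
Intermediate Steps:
$n = -53580$ ($n = \left(-114\right) 470 = -53580$)
$\frac{-148596 - 24762}{118543 + 72609} + \frac{340302}{n} = \frac{-148596 - 24762}{118543 + 72609} + \frac{340302}{-53580} = - \frac{173358}{191152} + 340302 \left(- \frac{1}{53580}\right) = \left(-173358\right) \frac{1}{191152} - \frac{56717}{8930} = - \frac{86679}{95576} - \frac{56717}{8930} = - \frac{3097413731}{426746840}$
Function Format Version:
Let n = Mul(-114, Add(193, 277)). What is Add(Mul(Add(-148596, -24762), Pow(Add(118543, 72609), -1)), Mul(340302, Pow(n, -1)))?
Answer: Rational(-3097413731, 426746840) ≈ -7.2582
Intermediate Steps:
n = -53580 (n = Mul(-114, 470) = -53580)
Add(Mul(Add(-148596, -24762), Pow(Add(118543, 72609), -1)), Mul(340302, Pow(n, -1))) = Add(Mul(Add(-148596, -24762), Pow(Add(118543, 72609), -1)), Mul(340302, Pow(-53580, -1))) = Add(Mul(-173358, Pow(191152, -1)), Mul(340302, Rational(-1, 53580))) = Add(Mul(-173358, Rational(1, 191152)), Rational(-56717, 8930)) = Add(Rational(-86679, 95576), Rational(-56717, 8930)) = Rational(-3097413731, 426746840)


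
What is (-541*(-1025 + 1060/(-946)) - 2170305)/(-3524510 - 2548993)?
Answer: 254659070/957588973 ≈ 0.26594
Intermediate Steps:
(-541*(-1025 + 1060/(-946)) - 2170305)/(-3524510 - 2548993) = (-541*(-1025 + 1060*(-1/946)) - 2170305)/(-6073503) = (-541*(-1025 - 530/473) - 2170305)*(-1/6073503) = (-541*(-485355/473) - 2170305)*(-1/6073503) = (262577055/473 - 2170305)*(-1/6073503) = -763977210/473*(-1/6073503) = 254659070/957588973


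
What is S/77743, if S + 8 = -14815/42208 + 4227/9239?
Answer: -3078140265/30316637890016 ≈ -0.00010153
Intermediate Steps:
S = -3078140265/389959712 (S = -8 + (-14815/42208 + 4227/9239) = -8 + 41537431/389959712 = -3078140265/389959712 ≈ -7.8935)
S/77743 = -3078140265/389959712/77743 = -3078140265/389959712*1/77743 = -3078140265/30316637890016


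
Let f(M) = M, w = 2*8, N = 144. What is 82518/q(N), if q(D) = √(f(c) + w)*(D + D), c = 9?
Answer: 13753/240 ≈ 57.304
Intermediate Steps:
w = 16
q(D) = 10*D (q(D) = √(9 + 16)*(D + D) = √25*(2*D) = 5*(2*D) = 10*D)
82518/q(N) = 82518/((10*144)) = 82518/1440 = 82518*(1/1440) = 13753/240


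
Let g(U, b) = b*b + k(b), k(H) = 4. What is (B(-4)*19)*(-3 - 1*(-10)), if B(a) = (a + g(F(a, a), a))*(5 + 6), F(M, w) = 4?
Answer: 23408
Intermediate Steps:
g(U, b) = 4 + b² (g(U, b) = b*b + 4 = b² + 4 = 4 + b²)
B(a) = 44 + 11*a + 11*a² (B(a) = (a + (4 + a²))*(5 + 6) = (4 + a + a²)*11 = 44 + 11*a + 11*a²)
(B(-4)*19)*(-3 - 1*(-10)) = ((44 + 11*(-4) + 11*(-4)²)*19)*(-3 - 1*(-10)) = ((44 - 44 + 11*16)*19)*(-3 + 10) = ((44 - 44 + 176)*19)*7 = (176*19)*7 = 3344*7 = 23408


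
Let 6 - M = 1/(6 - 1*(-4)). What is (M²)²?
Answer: 12117361/10000 ≈ 1211.7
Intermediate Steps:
M = 59/10 (M = 6 - 1/(6 - 1*(-4)) = 6 - 1/(6 + 4) = 6 - 1/10 = 6 - 1*⅒ = 6 - ⅒ = 59/10 ≈ 5.9000)
(M²)² = ((59/10)²)² = (3481/100)² = 12117361/10000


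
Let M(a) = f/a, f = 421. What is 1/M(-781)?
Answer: -781/421 ≈ -1.8551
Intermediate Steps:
M(a) = 421/a
1/M(-781) = 1/(421/(-781)) = 1/(421*(-1/781)) = 1/(-421/781) = -781/421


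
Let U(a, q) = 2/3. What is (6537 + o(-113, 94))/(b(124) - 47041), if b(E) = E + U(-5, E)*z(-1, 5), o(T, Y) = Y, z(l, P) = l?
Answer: -19893/140753 ≈ -0.14133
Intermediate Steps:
U(a, q) = ⅔ (U(a, q) = 2*(⅓) = ⅔)
b(E) = -⅔ + E (b(E) = E + (⅔)*(-1) = E - ⅔ = -⅔ + E)
(6537 + o(-113, 94))/(b(124) - 47041) = (6537 + 94)/((-⅔ + 124) - 47041) = 6631/(370/3 - 47041) = 6631/(-140753/3) = 6631*(-3/140753) = -19893/140753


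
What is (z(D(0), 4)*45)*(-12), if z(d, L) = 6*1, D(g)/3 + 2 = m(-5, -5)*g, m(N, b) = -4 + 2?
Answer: -3240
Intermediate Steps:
m(N, b) = -2
D(g) = -6 - 6*g (D(g) = -6 + 3*(-2*g) = -6 - 6*g)
z(d, L) = 6
(z(D(0), 4)*45)*(-12) = (6*45)*(-12) = 270*(-12) = -3240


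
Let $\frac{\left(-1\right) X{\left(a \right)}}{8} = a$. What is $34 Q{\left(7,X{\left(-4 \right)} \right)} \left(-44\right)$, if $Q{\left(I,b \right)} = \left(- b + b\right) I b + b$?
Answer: $-47872$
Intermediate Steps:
$X{\left(a \right)} = - 8 a$
$Q{\left(I,b \right)} = b$ ($Q{\left(I,b \right)} = 0 I b + b = 0 b + b = 0 + b = b$)
$34 Q{\left(7,X{\left(-4 \right)} \right)} \left(-44\right) = 34 \left(\left(-8\right) \left(-4\right)\right) \left(-44\right) = 34 \cdot 32 \left(-44\right) = 1088 \left(-44\right) = -47872$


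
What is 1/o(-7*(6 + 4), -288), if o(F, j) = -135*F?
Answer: 1/9450 ≈ 0.00010582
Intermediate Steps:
1/o(-7*(6 + 4), -288) = 1/(-(-945)*(6 + 4)) = 1/(-(-945)*10) = 1/(-135*(-70)) = 1/9450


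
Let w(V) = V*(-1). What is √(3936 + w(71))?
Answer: √3865 ≈ 62.169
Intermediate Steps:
w(V) = -V
√(3936 + w(71)) = √(3936 - 1*71) = √(3936 - 71) = √3865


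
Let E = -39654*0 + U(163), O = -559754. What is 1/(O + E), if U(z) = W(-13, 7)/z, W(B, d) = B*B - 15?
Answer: -163/91239748 ≈ -1.7865e-6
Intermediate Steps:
W(B, d) = -15 + B**2 (W(B, d) = B**2 - 15 = -15 + B**2)
U(z) = 154/z (U(z) = (-15 + (-13)**2)/z = (-15 + 169)/z = 154/z)
E = 154/163 (E = -39654*0 + 154/163 = 0 + 154*(1/163) = 0 + 154/163 = 154/163 ≈ 0.94479)
1/(O + E) = 1/(-559754 + 154/163) = 1/(-91239748/163) = -163/91239748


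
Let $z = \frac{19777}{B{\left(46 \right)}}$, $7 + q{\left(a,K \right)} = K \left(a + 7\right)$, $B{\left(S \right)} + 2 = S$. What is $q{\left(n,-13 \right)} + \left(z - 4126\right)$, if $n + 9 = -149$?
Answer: $- \frac{75703}{44} \approx -1720.5$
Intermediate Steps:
$n = -158$ ($n = -9 - 149 = -158$)
$B{\left(S \right)} = -2 + S$
$q{\left(a,K \right)} = -7 + K \left(7 + a\right)$ ($q{\left(a,K \right)} = -7 + K \left(a + 7\right) = -7 + K \left(7 + a\right)$)
$z = \frac{19777}{44}$ ($z = \frac{19777}{-2 + 46} = \frac{19777}{44} \approx 449.48$)
$q{\left(n,-13 \right)} + \left(z - 4126\right) = \left(-7 + 7 \left(-13\right) - -2054\right) + \left(\frac{19777}{44} - 4126\right) = \left(-7 - 91 + 2054\right) + \left(\frac{19777}{44} - 4126\right) = 1956 - \frac{161767}{44} = - \frac{75703}{44}$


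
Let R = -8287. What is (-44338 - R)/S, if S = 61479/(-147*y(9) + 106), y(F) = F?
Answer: 14624689/20493 ≈ 713.64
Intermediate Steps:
S = -61479/1217 (S = 61479/(-147*9 + 106) = 61479/(-1323 + 106) = 61479/(-1217) = 61479*(-1/1217) = -61479/1217 ≈ -50.517)
(-44338 - R)/S = (-44338 - 1*(-8287))/(-61479/1217) = (-44338 + 8287)*(-1217/61479) = -36051*(-1217/61479) = 14624689/20493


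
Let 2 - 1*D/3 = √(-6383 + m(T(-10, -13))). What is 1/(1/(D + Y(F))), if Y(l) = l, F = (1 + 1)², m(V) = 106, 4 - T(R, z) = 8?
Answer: 10 - 3*I*√6277 ≈ 10.0 - 237.68*I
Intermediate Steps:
T(R, z) = -4 (T(R, z) = 4 - 1*8 = 4 - 8 = -4)
F = 4 (F = 2² = 4)
D = 6 - 3*I*√6277 (D = 6 - 3*√(-6383 + 106) = 6 - 3*I*√6277 ≈ 6.0 - 237.68*I)
1/(1/(D + Y(F))) = 1/(1/((6 - 3*I*√6277) + 4)) = 1/(1/(10 - 3*I*√6277)) = 10 - 3*I*√6277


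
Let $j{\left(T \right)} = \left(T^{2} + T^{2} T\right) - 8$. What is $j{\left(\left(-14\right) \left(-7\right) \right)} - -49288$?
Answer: $1000076$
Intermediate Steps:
$j{\left(T \right)} = -8 + T^{2} + T^{3}$ ($j{\left(T \right)} = \left(T^{2} + T^{3}\right) - 8 = -8 + T^{2} + T^{3}$)
$j{\left(\left(-14\right) \left(-7\right) \right)} - -49288 = \left(-8 + \left(\left(-14\right) \left(-7\right)\right)^{2} + \left(\left(-14\right) \left(-7\right)\right)^{3}\right) - -49288 = \left(-8 + 98^{2} + 98^{3}\right) + 49288 = \left(-8 + 9604 + 941192\right) + 49288 = 950788 + 49288 = 1000076$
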